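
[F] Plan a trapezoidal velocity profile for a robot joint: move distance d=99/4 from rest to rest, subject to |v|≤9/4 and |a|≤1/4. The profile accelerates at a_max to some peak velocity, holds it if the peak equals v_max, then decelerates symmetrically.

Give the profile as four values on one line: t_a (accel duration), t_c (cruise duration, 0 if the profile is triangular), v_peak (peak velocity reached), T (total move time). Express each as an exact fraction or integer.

t_a=9 t_c=2 v_peak=9/4 T=20

v_max²/a_max = (9/4)²/(1/4) = 81/4
99/4 ≥ 81/4 → trapezoidal
t_a = (9/4)/(1/4) = 9; v_peak = 9/4
d_cruise = 99/4 − 81/4 = 9/2; t_c = (9/2)/(9/4) = 2
T = 2·9 + 2 = 20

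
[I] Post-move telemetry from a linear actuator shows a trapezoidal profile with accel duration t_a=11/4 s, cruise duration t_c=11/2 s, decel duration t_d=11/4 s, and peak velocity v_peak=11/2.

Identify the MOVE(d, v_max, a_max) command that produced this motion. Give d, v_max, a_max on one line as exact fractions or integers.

a_max = (11/2)/(11/4) = 2
d_a = ½·11/2·11/4 = 121/16; d_c = 11/2·11/2 = 121/4
d = 2·121/16 + 121/4 = 363/8
t_c = 11/2 > 0 ⇒ limit active, v_max = 11/2

d=363/8 v_max=11/2 a_max=2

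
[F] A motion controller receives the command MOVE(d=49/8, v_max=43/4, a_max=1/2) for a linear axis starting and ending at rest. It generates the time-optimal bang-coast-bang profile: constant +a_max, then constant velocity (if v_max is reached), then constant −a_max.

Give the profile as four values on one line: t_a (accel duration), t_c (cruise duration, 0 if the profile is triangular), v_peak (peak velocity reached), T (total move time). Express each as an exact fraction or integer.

v_max²/a_max = (43/4)²/(1/2) = 1849/8
49/8 < 1849/8 ⇒ no cruise
v_peak = √(49/8·1/2) = √(49/16) = 7/4
t_a = (7/4)/(1/2) = 7/2; t_c = 0
T = 2·7/2 = 7

t_a=7/2 t_c=0 v_peak=7/4 T=7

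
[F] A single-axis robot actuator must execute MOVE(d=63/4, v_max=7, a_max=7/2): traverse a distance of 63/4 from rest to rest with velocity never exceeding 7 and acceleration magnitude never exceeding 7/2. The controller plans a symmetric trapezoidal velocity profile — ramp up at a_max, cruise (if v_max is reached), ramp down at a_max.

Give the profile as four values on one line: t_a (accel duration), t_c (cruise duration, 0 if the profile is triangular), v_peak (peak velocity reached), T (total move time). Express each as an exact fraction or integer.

t_a=2 t_c=1/4 v_peak=7 T=17/4

vₘ²/aₘ = 7²/(7/2) = 14
63/4 ≥ 14 → trapezoidal
t_a = 7/(7/2) = 2; v_peak = 7
d_cruise = 63/4 − 14 = 7/4; t_c = (7/4)/7 = 1/4
T = 2·2 + 1/4 = 17/4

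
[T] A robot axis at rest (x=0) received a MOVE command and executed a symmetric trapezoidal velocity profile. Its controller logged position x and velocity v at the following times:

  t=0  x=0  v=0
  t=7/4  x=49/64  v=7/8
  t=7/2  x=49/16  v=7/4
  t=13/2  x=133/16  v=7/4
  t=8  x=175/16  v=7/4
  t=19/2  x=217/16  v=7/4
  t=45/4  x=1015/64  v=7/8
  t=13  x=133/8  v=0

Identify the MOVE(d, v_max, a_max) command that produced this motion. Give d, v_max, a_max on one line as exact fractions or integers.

final state: t=13, x=133/8, v=0 → d = 133/8
a_max = (7/8−0)/(7/4−0) = 1/2
max v = 7/4 over t∈[7/2,19/2] → v_max = 7/4
check: 7/4·(7/2+6) = 133/8 ✓

d=133/8 v_max=7/4 a_max=1/2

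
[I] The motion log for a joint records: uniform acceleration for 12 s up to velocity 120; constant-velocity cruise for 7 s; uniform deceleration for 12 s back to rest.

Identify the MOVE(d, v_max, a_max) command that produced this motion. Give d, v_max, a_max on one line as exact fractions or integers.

a_max = 120/12 = 10
d_a = ½·120·12 = 720; d_c = 120·7 = 840
d = 2·720 + 840 = 2280
t_c = 7 > 0 so v_max = 120

d=2280 v_max=120 a_max=10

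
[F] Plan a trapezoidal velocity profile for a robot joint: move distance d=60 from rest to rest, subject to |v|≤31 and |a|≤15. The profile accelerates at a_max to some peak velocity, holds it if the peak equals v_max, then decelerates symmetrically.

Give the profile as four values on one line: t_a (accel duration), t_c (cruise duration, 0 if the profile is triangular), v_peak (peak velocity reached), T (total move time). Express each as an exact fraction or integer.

v_max²/a_max = 31²/15 = 961/15
60 < 961/15 ⇒ no cruise
v_peak = √(60·15) = √900 = 30
t_a = 30/15 = 2; t_c = 0
T = 2·2 = 4

t_a=2 t_c=0 v_peak=30 T=4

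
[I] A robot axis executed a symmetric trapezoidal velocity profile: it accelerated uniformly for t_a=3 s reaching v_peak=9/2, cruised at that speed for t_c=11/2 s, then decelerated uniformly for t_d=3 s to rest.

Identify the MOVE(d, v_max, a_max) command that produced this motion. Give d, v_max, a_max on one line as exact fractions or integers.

d=153/4 v_max=9/2 a_max=3/2

a_max = (9/2)/3 = 3/2
d_a = ½·9/2·3 = 27/4; d_c = 9/2·11/2 = 99/4
d = 2·27/4 + 99/4 = 153/4
t_c = 11/2 > 0 ⇒ limit active, v_max = 9/2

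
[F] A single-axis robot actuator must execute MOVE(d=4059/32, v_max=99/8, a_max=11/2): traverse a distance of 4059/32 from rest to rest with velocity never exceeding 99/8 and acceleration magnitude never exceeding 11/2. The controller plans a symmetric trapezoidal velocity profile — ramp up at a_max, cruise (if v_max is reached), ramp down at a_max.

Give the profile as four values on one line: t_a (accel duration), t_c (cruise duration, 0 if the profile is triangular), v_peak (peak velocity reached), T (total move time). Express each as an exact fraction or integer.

t_a=9/4 t_c=8 v_peak=99/8 T=25/2

vₘ²/aₘ = (99/8)²/(11/2) = 891/32
4059/32 ≥ 891/32 → trapezoidal
t_a = (99/8)/(11/2) = 9/4; v_peak = 99/8
d_cruise = 4059/32 − 891/32 = 99; t_c = 99/(99/8) = 8
T = 2·9/4 + 8 = 25/2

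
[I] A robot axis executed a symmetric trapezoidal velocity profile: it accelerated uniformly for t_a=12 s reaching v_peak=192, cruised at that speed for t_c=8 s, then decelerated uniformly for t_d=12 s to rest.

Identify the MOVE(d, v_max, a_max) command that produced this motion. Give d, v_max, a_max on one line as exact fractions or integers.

a_max = 192/12 = 16
d_a = ½·192·12 = 1152; d_c = 192·8 = 1536
d = 2·1152 + 1536 = 3840
t_c = 8 > 0 ⇒ limit active, v_max = 192

d=3840 v_max=192 a_max=16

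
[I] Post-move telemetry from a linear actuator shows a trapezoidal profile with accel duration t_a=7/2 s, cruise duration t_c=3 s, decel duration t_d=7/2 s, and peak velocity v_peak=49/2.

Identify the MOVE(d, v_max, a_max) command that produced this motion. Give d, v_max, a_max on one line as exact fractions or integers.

a_max = (49/2)/(7/2) = 7
d_a = ½·49/2·7/2 = 343/8; d_c = 49/2·3 = 147/2
d = 2·343/8 + 147/2 = 637/4
t_c = 3 > 0 ⇒ limit active, v_max = 49/2

d=637/4 v_max=49/2 a_max=7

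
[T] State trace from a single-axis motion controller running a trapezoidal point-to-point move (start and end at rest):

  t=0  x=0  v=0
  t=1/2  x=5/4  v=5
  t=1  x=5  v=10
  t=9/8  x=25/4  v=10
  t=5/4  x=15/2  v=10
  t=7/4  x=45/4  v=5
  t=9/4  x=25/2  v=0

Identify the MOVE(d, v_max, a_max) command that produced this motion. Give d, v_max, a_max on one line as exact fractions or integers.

d=25/2 v_max=10 a_max=10

final state: t=9/4, x=25/2, v=0 → d = 25/2
a_max = (5−0)/(1/2−0) = 10
max v = 10 over t∈[1,5/4] → v_max = 10
check: 10·(1+1/4) = 25/2 ✓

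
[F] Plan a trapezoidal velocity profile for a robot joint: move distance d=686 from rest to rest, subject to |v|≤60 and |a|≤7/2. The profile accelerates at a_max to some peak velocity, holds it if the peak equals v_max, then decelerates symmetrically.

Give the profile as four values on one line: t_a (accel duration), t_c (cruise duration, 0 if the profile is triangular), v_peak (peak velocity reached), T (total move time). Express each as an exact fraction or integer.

t_a=14 t_c=0 v_peak=49 T=28

(v_max)²/a_max = 60²/(7/2) = 7200/7
686 < 7200/7 ⇒ no cruise
v_peak = √(686·7/2) = √2401 = 49
t_a = 49/(7/2) = 14; t_c = 0
T = 2·14 = 28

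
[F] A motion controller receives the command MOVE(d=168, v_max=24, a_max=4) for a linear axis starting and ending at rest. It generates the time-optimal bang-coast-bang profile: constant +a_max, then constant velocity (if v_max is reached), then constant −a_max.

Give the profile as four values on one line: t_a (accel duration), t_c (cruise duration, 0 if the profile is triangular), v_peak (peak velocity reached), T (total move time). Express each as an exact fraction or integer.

vₘ²/aₘ = 24²/4 = 144
168 ≥ 144 ⇒ cruise phase
t_a = 24/4 = 6; v_peak = 24
d_cruise = 168 − 144 = 24; t_c = 24/24 = 1
T = 2·6 + 1 = 13

t_a=6 t_c=1 v_peak=24 T=13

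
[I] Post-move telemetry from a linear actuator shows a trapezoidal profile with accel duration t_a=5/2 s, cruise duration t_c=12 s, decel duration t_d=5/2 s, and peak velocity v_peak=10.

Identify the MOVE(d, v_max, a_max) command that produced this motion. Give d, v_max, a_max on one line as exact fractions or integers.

d=145 v_max=10 a_max=4

a_max = 10/(5/2) = 4
d_a = ½·10·5/2 = 25/2; d_c = 10·12 = 120
d = 2·25/2 + 120 = 145
t_c = 12 > 0 so v_max = 10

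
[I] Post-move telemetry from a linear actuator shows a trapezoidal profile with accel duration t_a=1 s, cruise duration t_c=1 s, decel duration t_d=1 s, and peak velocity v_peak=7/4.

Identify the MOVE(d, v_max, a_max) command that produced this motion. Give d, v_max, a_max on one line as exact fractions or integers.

d=7/2 v_max=7/4 a_max=7/4

a_max = (7/4)/1 = 7/4
d_a = ½·7/4·1 = 7/8; d_c = 7/4·1 = 7/4
d = 2·7/8 + 7/4 = 7/2
t_c = 1 > 0 → v_max = v_peak = 7/4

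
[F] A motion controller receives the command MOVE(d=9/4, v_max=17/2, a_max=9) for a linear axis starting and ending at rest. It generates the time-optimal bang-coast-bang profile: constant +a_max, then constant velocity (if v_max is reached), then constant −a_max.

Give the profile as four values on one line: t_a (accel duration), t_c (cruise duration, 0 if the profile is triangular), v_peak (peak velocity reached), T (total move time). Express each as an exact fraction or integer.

v_max²/a_max = (17/2)²/9 = 289/36
9/4 < 289/36 so t_c = 0
v_peak = √(9/4·9) = √(81/4) = 9/2
t_a = (9/2)/9 = 1/2; t_c = 0
T = 2·1/2 = 1

t_a=1/2 t_c=0 v_peak=9/2 T=1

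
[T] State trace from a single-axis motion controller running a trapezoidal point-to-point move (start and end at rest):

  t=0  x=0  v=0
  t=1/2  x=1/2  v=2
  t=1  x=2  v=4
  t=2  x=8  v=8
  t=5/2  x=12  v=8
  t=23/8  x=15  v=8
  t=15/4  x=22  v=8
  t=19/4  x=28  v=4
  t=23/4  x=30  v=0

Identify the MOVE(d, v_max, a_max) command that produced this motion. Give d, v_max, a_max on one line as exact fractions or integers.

final state: t=23/4, x=30, v=0 → d = 30
a_max = (2−0)/(1/2−0) = 4
max v = 8 over t∈[2,15/4] → v_max = 8
check: 8·(2+7/4) = 30 ✓

d=30 v_max=8 a_max=4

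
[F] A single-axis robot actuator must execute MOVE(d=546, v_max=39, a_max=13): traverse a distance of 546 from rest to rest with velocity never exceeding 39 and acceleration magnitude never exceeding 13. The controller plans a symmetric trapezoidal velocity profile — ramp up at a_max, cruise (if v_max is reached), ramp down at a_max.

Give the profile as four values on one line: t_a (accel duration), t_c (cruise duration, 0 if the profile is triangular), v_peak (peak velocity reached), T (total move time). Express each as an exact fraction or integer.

vₘ²/aₘ = 39²/13 = 117
546 ≥ 117 ⇒ cruise phase
t_a = 39/13 = 3; v_peak = 39
d_cruise = 546 − 117 = 429; t_c = 429/39 = 11
T = 2·3 + 11 = 17

t_a=3 t_c=11 v_peak=39 T=17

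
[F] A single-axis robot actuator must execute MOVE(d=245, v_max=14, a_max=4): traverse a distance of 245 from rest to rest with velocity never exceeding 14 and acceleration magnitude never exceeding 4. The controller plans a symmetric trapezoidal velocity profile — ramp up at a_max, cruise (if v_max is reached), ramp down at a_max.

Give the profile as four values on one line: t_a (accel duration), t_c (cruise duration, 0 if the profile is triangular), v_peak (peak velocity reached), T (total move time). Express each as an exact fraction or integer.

t_a=7/2 t_c=14 v_peak=14 T=21

v_max²/a_max = 14²/4 = 49
245 ≥ 49 ⇒ cruise phase
t_a = 14/4 = 7/2; v_peak = 14
d_cruise = 245 − 49 = 196; t_c = 196/14 = 14
T = 2·7/2 + 14 = 21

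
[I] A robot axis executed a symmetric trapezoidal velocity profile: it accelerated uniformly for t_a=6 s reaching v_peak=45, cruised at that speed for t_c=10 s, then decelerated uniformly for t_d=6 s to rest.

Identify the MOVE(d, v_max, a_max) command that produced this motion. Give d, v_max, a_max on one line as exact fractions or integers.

a_max = 45/6 = 15/2
d_a = ½·45·6 = 135; d_c = 45·10 = 450
d = 2·135 + 450 = 720
t_c = 10 > 0 ⇒ limit active, v_max = 45

d=720 v_max=45 a_max=15/2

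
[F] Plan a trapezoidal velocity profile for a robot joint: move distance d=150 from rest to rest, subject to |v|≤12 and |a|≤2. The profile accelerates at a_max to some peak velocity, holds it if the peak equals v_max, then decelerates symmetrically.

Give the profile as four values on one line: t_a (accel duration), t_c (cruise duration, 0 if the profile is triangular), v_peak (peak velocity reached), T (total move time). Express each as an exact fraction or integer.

v_max²/a_max = 12²/2 = 72
150 ≥ 72 ⇒ cruise phase
t_a = 12/2 = 6; v_peak = 12
d_cruise = 150 − 72 = 78; t_c = 78/12 = 13/2
T = 2·6 + 13/2 = 37/2

t_a=6 t_c=13/2 v_peak=12 T=37/2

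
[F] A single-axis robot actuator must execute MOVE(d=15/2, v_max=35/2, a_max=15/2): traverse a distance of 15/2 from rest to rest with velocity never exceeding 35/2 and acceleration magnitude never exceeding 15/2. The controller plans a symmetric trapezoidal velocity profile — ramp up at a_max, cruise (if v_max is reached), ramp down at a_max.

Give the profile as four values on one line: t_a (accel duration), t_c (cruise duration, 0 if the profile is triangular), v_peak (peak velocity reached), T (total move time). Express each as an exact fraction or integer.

t_a=1 t_c=0 v_peak=15/2 T=2

(v_max)²/a_max = (35/2)²/(15/2) = 245/6
15/2 < 245/6 so t_c = 0
v_peak = √(15/2·15/2) = √(225/4) = 15/2
t_a = (15/2)/(15/2) = 1; t_c = 0
T = 2·1 = 2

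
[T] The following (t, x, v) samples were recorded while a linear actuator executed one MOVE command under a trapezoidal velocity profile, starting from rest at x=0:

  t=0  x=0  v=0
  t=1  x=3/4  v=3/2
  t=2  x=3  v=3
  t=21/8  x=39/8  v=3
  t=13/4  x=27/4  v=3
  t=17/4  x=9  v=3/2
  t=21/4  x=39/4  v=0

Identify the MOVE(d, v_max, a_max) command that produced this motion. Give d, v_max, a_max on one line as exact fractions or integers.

d=39/4 v_max=3 a_max=3/2

final state: t=21/4, x=39/4, v=0 → d = 39/4
a_max = (3/2−0)/(1−0) = 3/2
max v = 3 over t∈[2,13/4] → v_max = 3
check: 3·(2+5/4) = 39/4 ✓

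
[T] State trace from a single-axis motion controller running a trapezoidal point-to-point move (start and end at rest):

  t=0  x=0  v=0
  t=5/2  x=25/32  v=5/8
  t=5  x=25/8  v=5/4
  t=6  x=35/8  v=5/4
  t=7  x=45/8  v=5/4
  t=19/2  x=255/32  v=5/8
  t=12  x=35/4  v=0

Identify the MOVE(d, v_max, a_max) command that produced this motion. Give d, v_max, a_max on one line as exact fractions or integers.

final state: t=12, x=35/4, v=0 → d = 35/4
a_max = (5/8−0)/(5/2−0) = 1/4
max v = 5/4 over t∈[5,7] → v_max = 5/4
check: 5/4·(5+2) = 35/4 ✓

d=35/4 v_max=5/4 a_max=1/4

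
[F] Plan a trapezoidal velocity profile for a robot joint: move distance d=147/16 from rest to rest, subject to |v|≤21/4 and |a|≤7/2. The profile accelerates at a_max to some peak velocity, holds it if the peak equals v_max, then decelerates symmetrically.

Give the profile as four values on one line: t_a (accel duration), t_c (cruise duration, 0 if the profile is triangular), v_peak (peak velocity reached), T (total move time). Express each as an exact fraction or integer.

t_a=3/2 t_c=1/4 v_peak=21/4 T=13/4

v_max²/a_max = (21/4)²/(7/2) = 63/8
147/16 ≥ 63/8 → trapezoidal
t_a = (21/4)/(7/2) = 3/2; v_peak = 21/4
d_cruise = 147/16 − 63/8 = 21/16; t_c = (21/16)/(21/4) = 1/4
T = 2·3/2 + 1/4 = 13/4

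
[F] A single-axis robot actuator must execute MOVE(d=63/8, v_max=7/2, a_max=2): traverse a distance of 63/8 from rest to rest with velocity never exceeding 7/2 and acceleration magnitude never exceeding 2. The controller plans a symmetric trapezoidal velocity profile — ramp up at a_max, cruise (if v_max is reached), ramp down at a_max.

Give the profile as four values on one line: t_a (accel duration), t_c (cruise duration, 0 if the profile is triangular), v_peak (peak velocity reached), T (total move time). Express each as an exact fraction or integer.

t_a=7/4 t_c=1/2 v_peak=7/2 T=4

vₘ²/aₘ = (7/2)²/2 = 49/8
63/8 ≥ 49/8 ⇒ cruise phase
t_a = (7/2)/2 = 7/4; v_peak = 7/2
d_cruise = 63/8 − 49/8 = 7/4; t_c = (7/4)/(7/2) = 1/2
T = 2·7/4 + 1/2 = 4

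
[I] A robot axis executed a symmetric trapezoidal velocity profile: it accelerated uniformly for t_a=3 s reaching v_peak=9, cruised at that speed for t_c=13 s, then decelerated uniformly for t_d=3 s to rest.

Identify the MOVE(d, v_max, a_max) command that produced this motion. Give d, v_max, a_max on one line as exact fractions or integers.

d=144 v_max=9 a_max=3

a_max = 9/3 = 3
d_a = ½·9·3 = 27/2; d_c = 9·13 = 117
d = 2·27/2 + 117 = 144
t_c = 13 > 0 so v_max = 9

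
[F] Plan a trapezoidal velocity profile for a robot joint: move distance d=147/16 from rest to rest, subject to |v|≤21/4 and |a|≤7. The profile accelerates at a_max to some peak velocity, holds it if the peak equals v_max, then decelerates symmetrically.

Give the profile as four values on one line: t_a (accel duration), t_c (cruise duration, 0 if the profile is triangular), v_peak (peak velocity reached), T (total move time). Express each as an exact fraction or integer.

t_a=3/4 t_c=1 v_peak=21/4 T=5/2

vₘ²/aₘ = (21/4)²/7 = 63/16
147/16 ≥ 63/16 → trapezoidal
t_a = (21/4)/7 = 3/4; v_peak = 21/4
d_cruise = 147/16 − 63/16 = 21/4; t_c = (21/4)/(21/4) = 1
T = 2·3/4 + 1 = 5/2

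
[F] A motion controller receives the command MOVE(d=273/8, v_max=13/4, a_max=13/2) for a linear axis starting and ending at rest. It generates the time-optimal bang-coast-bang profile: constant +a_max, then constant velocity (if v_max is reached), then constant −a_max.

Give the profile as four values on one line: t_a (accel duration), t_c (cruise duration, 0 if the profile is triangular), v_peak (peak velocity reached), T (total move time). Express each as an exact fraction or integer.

(v_max)²/a_max = (13/4)²/(13/2) = 13/8
273/8 ≥ 13/8 → trapezoidal
t_a = (13/4)/(13/2) = 1/2; v_peak = 13/4
d_cruise = 273/8 − 13/8 = 65/2; t_c = (65/2)/(13/4) = 10
T = 2·1/2 + 10 = 11

t_a=1/2 t_c=10 v_peak=13/4 T=11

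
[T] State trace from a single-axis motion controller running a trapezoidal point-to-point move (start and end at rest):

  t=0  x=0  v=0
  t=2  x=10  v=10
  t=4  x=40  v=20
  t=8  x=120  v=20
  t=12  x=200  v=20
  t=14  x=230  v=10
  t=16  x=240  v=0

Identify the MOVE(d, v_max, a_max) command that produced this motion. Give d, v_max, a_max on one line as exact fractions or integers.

d=240 v_max=20 a_max=5

final state: t=16, x=240, v=0 → d = 240
a_max = (10−0)/(2−0) = 5
max v = 20 over t∈[4,12] → v_max = 20
check: 20·(4+8) = 240 ✓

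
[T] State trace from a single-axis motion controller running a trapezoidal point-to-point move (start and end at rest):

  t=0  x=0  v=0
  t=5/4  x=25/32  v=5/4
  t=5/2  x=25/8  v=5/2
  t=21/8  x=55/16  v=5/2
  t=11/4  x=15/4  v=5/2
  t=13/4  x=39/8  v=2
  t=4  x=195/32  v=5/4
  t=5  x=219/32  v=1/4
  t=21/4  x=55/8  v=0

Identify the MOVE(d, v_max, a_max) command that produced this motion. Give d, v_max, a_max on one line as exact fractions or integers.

final state: t=21/4, x=55/8, v=0 → d = 55/8
a_max = (5/4−0)/(5/4−0) = 1
max v = 5/2 over t∈[5/2,11/4] → v_max = 5/2
check: 5/2·(5/2+1/4) = 55/8 ✓

d=55/8 v_max=5/2 a_max=1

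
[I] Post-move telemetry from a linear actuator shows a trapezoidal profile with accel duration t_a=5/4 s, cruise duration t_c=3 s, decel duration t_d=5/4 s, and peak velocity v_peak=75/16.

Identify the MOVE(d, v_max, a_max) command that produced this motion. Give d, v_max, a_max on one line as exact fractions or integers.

d=1275/64 v_max=75/16 a_max=15/4

a_max = (75/16)/(5/4) = 15/4
d_a = ½·75/16·5/4 = 375/128; d_c = 75/16·3 = 225/16
d = 2·375/128 + 225/16 = 1275/64
t_c = 3 > 0 ⇒ limit active, v_max = 75/16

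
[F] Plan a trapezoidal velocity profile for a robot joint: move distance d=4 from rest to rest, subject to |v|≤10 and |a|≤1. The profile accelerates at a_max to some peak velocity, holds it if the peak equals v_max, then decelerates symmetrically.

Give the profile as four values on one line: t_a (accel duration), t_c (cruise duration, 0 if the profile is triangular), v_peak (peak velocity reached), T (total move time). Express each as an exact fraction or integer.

t_a=2 t_c=0 v_peak=2 T=4

(v_max)²/a_max = 10²/1 = 100
4 < 100 so t_c = 0
v_peak = √(4·1) = √4 = 2
t_a = 2/1 = 2; t_c = 0
T = 2·2 = 4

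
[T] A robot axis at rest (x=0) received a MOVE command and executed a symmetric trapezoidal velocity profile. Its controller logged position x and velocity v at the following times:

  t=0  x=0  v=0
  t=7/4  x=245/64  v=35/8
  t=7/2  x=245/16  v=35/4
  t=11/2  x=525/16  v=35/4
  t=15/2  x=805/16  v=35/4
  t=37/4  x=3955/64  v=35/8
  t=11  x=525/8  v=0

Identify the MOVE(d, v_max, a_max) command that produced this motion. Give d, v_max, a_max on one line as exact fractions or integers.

final state: t=11, x=525/8, v=0 → d = 525/8
a_max = (35/8−0)/(7/4−0) = 5/2
max v = 35/4 over t∈[7/2,15/2] → v_max = 35/4
check: 35/4·(7/2+4) = 525/8 ✓

d=525/8 v_max=35/4 a_max=5/2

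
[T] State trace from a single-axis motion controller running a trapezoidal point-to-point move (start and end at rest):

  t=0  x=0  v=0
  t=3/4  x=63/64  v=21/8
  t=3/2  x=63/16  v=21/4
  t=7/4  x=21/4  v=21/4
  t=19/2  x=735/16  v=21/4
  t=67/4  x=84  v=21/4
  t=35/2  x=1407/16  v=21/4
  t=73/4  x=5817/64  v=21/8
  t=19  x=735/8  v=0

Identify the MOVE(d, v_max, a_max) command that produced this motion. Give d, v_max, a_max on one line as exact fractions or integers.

final state: t=19, x=735/8, v=0 → d = 735/8
a_max = (21/8−0)/(3/4−0) = 7/2
max v = 21/4 over t∈[3/2,35/2] → v_max = 21/4
check: 21/4·(3/2+16) = 735/8 ✓

d=735/8 v_max=21/4 a_max=7/2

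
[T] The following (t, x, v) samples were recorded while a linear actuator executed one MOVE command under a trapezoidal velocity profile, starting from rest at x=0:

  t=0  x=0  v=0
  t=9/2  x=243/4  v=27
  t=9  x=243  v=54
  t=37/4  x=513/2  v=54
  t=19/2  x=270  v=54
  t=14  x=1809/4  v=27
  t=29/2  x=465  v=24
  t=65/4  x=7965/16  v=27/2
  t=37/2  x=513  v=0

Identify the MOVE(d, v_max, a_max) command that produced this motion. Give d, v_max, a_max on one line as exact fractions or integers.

d=513 v_max=54 a_max=6

final state: t=37/2, x=513, v=0 → d = 513
a_max = (27−0)/(9/2−0) = 6
max v = 54 over t∈[9,19/2] → v_max = 54
check: 54·(9+1/2) = 513 ✓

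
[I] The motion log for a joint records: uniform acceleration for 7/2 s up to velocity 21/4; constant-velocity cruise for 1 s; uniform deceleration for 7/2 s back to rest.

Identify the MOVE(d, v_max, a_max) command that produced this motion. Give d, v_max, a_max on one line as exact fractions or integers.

a_max = (21/4)/(7/2) = 3/2
d_a = ½·21/4·7/2 = 147/16; d_c = 21/4·1 = 21/4
d = 2·147/16 + 21/4 = 189/8
t_c = 1 > 0 → v_max = v_peak = 21/4

d=189/8 v_max=21/4 a_max=3/2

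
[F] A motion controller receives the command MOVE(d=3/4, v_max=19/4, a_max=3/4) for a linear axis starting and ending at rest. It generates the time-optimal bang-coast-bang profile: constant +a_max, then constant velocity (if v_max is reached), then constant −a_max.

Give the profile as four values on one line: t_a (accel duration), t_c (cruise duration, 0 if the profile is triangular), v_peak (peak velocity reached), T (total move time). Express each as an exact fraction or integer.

(v_max)²/a_max = (19/4)²/(3/4) = 361/12
3/4 < 361/12 → triangular
v_peak = √(3/4·3/4) = √(9/16) = 3/4
t_a = (3/4)/(3/4) = 1; t_c = 0
T = 2·1 = 2

t_a=1 t_c=0 v_peak=3/4 T=2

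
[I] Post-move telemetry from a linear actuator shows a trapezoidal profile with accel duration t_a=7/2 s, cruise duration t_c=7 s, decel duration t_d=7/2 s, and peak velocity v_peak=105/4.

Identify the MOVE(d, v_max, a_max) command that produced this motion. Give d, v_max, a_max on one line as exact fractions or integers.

d=2205/8 v_max=105/4 a_max=15/2

a_max = (105/4)/(7/2) = 15/2
d_a = ½·105/4·7/2 = 735/16; d_c = 105/4·7 = 735/4
d = 2·735/16 + 735/4 = 2205/8
t_c = 7 > 0 so v_max = 105/4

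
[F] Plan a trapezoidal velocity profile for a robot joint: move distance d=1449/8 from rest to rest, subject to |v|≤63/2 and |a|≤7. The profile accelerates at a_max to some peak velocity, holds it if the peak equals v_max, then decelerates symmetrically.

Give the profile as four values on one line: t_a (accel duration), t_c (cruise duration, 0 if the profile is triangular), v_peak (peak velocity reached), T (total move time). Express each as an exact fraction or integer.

t_a=9/2 t_c=5/4 v_peak=63/2 T=41/4

(v_max)²/a_max = (63/2)²/7 = 567/4
1449/8 ≥ 567/4 ⇒ cruise phase
t_a = (63/2)/7 = 9/2; v_peak = 63/2
d_cruise = 1449/8 − 567/4 = 315/8; t_c = (315/8)/(63/2) = 5/4
T = 2·9/2 + 5/4 = 41/4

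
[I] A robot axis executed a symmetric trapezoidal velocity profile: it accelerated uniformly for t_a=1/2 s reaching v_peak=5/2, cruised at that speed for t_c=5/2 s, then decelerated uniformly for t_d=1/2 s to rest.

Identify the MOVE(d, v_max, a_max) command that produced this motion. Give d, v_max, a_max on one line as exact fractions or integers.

d=15/2 v_max=5/2 a_max=5

a_max = (5/2)/(1/2) = 5
d_a = ½·5/2·1/2 = 5/8; d_c = 5/2·5/2 = 25/4
d = 2·5/8 + 25/4 = 15/2
t_c = 5/2 > 0 so v_max = 5/2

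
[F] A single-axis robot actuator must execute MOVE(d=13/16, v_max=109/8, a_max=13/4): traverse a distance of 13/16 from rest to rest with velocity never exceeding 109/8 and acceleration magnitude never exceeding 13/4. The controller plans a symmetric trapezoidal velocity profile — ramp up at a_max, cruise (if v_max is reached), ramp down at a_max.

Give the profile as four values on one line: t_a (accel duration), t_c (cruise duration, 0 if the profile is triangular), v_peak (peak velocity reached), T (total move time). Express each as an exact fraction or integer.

(v_max)²/a_max = (109/8)²/(13/4) = 11881/208
13/16 < 11881/208 ⇒ no cruise
v_peak = √(13/16·13/4) = √(169/64) = 13/8
t_a = (13/8)/(13/4) = 1/2; t_c = 0
T = 2·1/2 = 1

t_a=1/2 t_c=0 v_peak=13/8 T=1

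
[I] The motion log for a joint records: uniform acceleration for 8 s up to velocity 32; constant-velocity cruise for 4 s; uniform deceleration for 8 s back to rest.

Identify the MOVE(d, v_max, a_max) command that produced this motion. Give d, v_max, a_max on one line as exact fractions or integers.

a_max = 32/8 = 4
d_a = ½·32·8 = 128; d_c = 32·4 = 128
d = 2·128 + 128 = 384
t_c = 4 > 0 → v_max = v_peak = 32

d=384 v_max=32 a_max=4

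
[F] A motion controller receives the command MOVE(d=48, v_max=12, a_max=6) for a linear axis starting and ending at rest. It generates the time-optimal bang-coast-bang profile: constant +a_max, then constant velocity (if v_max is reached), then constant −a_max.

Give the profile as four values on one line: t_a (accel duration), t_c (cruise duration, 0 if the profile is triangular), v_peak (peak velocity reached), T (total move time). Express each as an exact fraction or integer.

t_a=2 t_c=2 v_peak=12 T=6

v_max²/a_max = 12²/6 = 24
48 ≥ 24 → trapezoidal
t_a = 12/6 = 2; v_peak = 12
d_cruise = 48 − 24 = 24; t_c = 24/12 = 2
T = 2·2 + 2 = 6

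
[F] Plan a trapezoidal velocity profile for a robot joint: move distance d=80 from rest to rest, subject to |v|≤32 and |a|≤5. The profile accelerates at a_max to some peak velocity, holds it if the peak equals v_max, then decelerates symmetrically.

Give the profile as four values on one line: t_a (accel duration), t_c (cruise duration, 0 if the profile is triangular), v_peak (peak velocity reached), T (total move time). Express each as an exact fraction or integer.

(v_max)²/a_max = 32²/5 = 1024/5
80 < 1024/5 ⇒ no cruise
v_peak = √(80·5) = √400 = 20
t_a = 20/5 = 4; t_c = 0
T = 2·4 = 8

t_a=4 t_c=0 v_peak=20 T=8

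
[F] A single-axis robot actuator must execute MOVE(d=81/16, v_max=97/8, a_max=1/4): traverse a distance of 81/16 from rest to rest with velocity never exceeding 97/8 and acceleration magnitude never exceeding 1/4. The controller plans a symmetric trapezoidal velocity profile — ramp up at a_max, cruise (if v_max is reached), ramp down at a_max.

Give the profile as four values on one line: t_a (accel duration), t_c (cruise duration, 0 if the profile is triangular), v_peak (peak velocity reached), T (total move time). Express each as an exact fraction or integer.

t_a=9/2 t_c=0 v_peak=9/8 T=9

vₘ²/aₘ = (97/8)²/(1/4) = 9409/16
81/16 < 9409/16 → triangular
v_peak = √(81/16·1/4) = √(81/64) = 9/8
t_a = (9/8)/(1/4) = 9/2; t_c = 0
T = 2·9/2 = 9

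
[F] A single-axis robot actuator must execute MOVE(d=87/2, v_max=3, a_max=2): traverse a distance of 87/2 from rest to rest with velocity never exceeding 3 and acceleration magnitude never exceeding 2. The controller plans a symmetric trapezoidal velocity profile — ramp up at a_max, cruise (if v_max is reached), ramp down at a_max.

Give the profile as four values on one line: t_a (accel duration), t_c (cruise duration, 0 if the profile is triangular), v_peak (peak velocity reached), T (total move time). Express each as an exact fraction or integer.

t_a=3/2 t_c=13 v_peak=3 T=16

(v_max)²/a_max = 3²/2 = 9/2
87/2 ≥ 9/2 → trapezoidal
t_a = 3/2; v_peak = 3
d_cruise = 87/2 − 9/2 = 39; t_c = 39/3 = 13
T = 2·3/2 + 13 = 16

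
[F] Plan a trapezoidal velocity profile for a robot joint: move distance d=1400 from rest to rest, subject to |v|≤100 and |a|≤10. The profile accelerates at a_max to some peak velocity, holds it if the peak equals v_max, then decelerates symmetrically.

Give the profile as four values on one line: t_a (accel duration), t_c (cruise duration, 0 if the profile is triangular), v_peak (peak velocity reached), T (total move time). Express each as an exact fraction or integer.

v_max²/a_max = 100²/10 = 1000
1400 ≥ 1000 → trapezoidal
t_a = 100/10 = 10; v_peak = 100
d_cruise = 1400 − 1000 = 400; t_c = 400/100 = 4
T = 2·10 + 4 = 24

t_a=10 t_c=4 v_peak=100 T=24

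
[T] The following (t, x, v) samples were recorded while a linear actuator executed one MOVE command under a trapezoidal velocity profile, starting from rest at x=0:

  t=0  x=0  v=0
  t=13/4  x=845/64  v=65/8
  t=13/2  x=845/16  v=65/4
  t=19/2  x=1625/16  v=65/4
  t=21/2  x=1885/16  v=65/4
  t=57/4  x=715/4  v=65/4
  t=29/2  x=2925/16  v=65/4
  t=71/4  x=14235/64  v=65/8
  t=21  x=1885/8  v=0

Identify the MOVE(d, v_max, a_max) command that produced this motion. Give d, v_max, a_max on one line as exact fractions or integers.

d=1885/8 v_max=65/4 a_max=5/2

final state: t=21, x=1885/8, v=0 → d = 1885/8
a_max = (65/8−0)/(13/4−0) = 5/2
max v = 65/4 over t∈[13/2,29/2] → v_max = 65/4
check: 65/4·(13/2+8) = 1885/8 ✓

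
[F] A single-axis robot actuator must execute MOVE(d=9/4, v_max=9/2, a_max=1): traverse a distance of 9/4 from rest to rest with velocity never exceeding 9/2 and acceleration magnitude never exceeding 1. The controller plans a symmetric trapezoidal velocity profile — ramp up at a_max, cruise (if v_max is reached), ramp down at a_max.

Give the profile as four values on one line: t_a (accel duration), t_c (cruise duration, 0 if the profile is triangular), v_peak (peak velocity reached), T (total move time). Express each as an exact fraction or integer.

v_max²/a_max = (9/2)²/1 = 81/4
9/4 < 81/4 so t_c = 0
v_peak = √(9/4·1) = √(9/4) = 3/2
t_a = (3/2)/1 = 3/2; t_c = 0
T = 2·3/2 = 3

t_a=3/2 t_c=0 v_peak=3/2 T=3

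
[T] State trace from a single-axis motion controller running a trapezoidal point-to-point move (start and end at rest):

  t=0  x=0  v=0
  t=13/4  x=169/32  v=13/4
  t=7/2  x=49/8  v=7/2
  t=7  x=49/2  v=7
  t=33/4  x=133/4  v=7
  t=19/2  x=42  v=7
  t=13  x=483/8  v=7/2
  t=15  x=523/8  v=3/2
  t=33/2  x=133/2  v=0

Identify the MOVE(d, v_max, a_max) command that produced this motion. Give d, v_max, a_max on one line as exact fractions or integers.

final state: t=33/2, x=133/2, v=0 → d = 133/2
a_max = (13/4−0)/(13/4−0) = 1
max v = 7 over t∈[7,19/2] → v_max = 7
check: 7·(7+5/2) = 133/2 ✓

d=133/2 v_max=7 a_max=1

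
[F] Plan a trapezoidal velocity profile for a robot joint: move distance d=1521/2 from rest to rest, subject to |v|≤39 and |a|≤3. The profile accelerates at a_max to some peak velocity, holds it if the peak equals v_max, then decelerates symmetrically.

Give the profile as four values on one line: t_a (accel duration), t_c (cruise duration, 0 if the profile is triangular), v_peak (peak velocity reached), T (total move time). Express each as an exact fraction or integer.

(v_max)²/a_max = 39²/3 = 507
1521/2 ≥ 507 → trapezoidal
t_a = 39/3 = 13; v_peak = 39
d_cruise = 1521/2 − 507 = 507/2; t_c = (507/2)/39 = 13/2
T = 2·13 + 13/2 = 65/2

t_a=13 t_c=13/2 v_peak=39 T=65/2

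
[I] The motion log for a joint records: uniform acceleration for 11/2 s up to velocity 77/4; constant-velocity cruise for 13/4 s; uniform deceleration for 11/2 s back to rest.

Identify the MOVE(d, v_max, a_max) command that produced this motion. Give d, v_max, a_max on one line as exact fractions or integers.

a_max = (77/4)/(11/2) = 7/2
d_a = ½·77/4·11/2 = 847/16; d_c = 77/4·13/4 = 1001/16
d = 2·847/16 + 1001/16 = 2695/16
t_c = 13/4 > 0 ⇒ limit active, v_max = 77/4

d=2695/16 v_max=77/4 a_max=7/2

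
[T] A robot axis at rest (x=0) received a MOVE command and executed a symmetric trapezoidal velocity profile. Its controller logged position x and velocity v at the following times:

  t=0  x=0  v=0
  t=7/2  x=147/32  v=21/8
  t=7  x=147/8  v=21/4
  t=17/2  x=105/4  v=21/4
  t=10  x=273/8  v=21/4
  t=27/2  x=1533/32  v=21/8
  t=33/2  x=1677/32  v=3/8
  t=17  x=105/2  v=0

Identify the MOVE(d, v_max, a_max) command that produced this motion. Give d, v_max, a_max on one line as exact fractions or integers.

d=105/2 v_max=21/4 a_max=3/4

final state: t=17, x=105/2, v=0 → d = 105/2
a_max = (21/8−0)/(7/2−0) = 3/4
max v = 21/4 over t∈[7,10] → v_max = 21/4
check: 21/4·(7+3) = 105/2 ✓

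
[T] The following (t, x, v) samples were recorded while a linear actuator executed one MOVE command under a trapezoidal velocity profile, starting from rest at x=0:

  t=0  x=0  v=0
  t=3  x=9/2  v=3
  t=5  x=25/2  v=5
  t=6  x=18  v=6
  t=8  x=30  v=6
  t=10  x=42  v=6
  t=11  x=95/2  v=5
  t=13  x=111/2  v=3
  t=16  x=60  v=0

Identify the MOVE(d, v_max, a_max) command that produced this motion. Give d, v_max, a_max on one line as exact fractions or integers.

final state: t=16, x=60, v=0 → d = 60
a_max = (3−0)/(3−0) = 1
max v = 6 over t∈[6,10] → v_max = 6
check: 6·(6+4) = 60 ✓

d=60 v_max=6 a_max=1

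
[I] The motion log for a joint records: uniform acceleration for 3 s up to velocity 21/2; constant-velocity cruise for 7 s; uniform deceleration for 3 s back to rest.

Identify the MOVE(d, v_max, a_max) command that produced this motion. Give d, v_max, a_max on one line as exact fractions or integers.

d=105 v_max=21/2 a_max=7/2

a_max = (21/2)/3 = 7/2
d_a = ½·21/2·3 = 63/4; d_c = 21/2·7 = 147/2
d = 2·63/4 + 147/2 = 105
t_c = 7 > 0 ⇒ limit active, v_max = 21/2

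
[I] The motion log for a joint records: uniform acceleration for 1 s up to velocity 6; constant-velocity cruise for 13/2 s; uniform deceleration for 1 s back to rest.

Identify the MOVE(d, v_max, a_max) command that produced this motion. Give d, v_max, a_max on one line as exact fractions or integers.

d=45 v_max=6 a_max=6

a_max = 6/1 = 6
d_a = ½·6·1 = 3; d_c = 6·13/2 = 39
d = 2·3 + 39 = 45
t_c = 13/2 > 0 → v_max = v_peak = 6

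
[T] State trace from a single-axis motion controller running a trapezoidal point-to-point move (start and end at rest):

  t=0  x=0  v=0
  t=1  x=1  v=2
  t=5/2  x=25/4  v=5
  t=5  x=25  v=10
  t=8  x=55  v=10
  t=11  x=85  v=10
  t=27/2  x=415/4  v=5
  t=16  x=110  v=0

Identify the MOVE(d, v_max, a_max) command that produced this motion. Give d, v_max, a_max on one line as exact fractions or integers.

d=110 v_max=10 a_max=2

final state: t=16, x=110, v=0 → d = 110
a_max = (2−0)/(1−0) = 2
max v = 10 over t∈[5,11] → v_max = 10
check: 10·(5+6) = 110 ✓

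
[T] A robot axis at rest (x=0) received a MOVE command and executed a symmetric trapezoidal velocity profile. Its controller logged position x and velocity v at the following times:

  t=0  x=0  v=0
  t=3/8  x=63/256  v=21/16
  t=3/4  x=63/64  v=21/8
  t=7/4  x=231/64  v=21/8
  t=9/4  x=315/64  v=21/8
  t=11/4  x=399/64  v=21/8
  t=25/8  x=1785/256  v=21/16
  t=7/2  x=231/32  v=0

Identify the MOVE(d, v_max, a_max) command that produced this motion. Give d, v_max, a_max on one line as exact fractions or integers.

d=231/32 v_max=21/8 a_max=7/2

final state: t=7/2, x=231/32, v=0 → d = 231/32
a_max = (21/16−0)/(3/8−0) = 7/2
max v = 21/8 over t∈[3/4,11/4] → v_max = 21/8
check: 21/8·(3/4+2) = 231/32 ✓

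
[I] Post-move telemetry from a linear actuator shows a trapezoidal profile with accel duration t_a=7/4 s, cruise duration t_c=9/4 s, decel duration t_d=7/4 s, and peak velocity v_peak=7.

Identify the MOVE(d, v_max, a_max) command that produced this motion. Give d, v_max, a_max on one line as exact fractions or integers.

d=28 v_max=7 a_max=4

a_max = 7/(7/4) = 4
d_a = ½·7·7/4 = 49/8; d_c = 7·9/4 = 63/4
d = 2·49/8 + 63/4 = 28
t_c = 9/4 > 0 ⇒ limit active, v_max = 7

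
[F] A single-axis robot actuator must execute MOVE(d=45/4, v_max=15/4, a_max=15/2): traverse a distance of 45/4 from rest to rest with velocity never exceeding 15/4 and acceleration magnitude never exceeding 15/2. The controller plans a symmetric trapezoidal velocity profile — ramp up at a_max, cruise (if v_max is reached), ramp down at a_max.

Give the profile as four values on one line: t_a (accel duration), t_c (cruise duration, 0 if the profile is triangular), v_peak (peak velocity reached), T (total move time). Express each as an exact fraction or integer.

t_a=1/2 t_c=5/2 v_peak=15/4 T=7/2

vₘ²/aₘ = (15/4)²/(15/2) = 15/8
45/4 ≥ 15/8 ⇒ cruise phase
t_a = (15/4)/(15/2) = 1/2; v_peak = 15/4
d_cruise = 45/4 − 15/8 = 75/8; t_c = (75/8)/(15/4) = 5/2
T = 2·1/2 + 5/2 = 7/2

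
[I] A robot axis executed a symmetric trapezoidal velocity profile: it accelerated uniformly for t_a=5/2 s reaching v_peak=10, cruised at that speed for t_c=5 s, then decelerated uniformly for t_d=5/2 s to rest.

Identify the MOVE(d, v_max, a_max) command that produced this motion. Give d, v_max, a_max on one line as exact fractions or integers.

a_max = 10/(5/2) = 4
d_a = ½·10·5/2 = 25/2; d_c = 10·5 = 50
d = 2·25/2 + 50 = 75
t_c = 5 > 0 so v_max = 10

d=75 v_max=10 a_max=4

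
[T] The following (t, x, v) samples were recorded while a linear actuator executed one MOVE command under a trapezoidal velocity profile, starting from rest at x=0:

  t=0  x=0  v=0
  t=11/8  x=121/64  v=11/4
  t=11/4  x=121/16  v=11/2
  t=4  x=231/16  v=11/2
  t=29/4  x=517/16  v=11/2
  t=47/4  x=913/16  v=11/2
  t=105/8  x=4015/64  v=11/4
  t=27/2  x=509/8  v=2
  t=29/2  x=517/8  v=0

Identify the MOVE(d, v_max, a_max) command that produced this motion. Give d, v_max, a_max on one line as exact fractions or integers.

final state: t=29/2, x=517/8, v=0 → d = 517/8
a_max = (11/4−0)/(11/8−0) = 2
max v = 11/2 over t∈[11/4,47/4] → v_max = 11/2
check: 11/2·(11/4+9) = 517/8 ✓

d=517/8 v_max=11/2 a_max=2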